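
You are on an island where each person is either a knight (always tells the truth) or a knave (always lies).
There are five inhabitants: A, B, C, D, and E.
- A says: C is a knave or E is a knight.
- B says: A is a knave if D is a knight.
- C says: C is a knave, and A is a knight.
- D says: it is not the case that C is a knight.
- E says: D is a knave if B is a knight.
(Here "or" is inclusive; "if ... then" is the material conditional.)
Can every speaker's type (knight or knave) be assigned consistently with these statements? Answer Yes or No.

No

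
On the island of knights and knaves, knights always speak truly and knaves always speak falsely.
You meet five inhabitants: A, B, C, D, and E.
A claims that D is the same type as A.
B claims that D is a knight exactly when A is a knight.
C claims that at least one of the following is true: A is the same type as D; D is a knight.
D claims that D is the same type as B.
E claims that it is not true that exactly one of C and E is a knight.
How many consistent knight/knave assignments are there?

2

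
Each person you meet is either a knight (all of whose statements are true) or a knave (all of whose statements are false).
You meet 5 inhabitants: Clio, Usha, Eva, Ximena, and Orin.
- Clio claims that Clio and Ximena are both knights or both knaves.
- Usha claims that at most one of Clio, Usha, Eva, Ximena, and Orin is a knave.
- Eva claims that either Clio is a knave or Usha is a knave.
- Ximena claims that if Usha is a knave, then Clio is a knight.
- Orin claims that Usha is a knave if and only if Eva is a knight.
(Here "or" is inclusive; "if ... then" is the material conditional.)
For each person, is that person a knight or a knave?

Clio is a knight; "Clio and Ximena are both knights or both knaves" is True, as required.
Usha is a knight, and the claim "at most one of Clio, Usha, Eva, Ximena, and Orin is a knave" is indeed True.
As a knave, Eva's statement "either Clio is a knave or Usha is a knave" should be False; it is.
As a knight, Ximena's statement "if Usha is a knave, then Clio is a knight" should be True; it is.
Orin is a knight, and the claim "Usha is a knave if and only if Eva is a knight" is indeed True.

Knights: Clio, Usha, Ximena, and Orin. Knaves: Eva.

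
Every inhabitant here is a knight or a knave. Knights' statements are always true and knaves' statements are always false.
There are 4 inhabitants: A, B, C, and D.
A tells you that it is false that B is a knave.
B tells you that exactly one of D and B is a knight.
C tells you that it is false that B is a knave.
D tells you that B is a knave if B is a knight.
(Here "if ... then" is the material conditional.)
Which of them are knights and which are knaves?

Suppose A is a knave. Then A's statement "it is false that B is a knave" would have to be false. Checking the 8 ways to assign the others, none is consistent with every speaker.
(For instance, with B=knight, C=knight, D=knave, A's claim "it is false that B is a knave" comes out true where it would need to be false.)
So A must be a knight, making "it is false that B is a knave" true. Taking A=knight, B=knight, C=knight, D=knave, each remaining statement checks out:
  B (knight): "exactly one of D and B is a knight" — true. ✓
  C (knight): "it is false that B is a knave" — true. ✓
  D (knave): "B is a knave if B is a knight" — false. ✓
This is the unique consistent assignment.

Knights: A, B, and C. Knaves: D.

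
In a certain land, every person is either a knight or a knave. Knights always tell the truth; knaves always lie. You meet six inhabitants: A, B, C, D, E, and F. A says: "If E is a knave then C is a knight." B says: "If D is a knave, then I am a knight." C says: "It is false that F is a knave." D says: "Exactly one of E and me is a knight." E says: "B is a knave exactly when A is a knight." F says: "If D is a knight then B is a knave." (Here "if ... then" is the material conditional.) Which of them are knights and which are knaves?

A is a knight, B is a knight, C is a knight, D is a knave, E is a knave, and F is a knight.

A is a knight, so "if E is a knave then C is a knight" must be true — and it is.
B (knight): "if D is a knave, then I am a knight" — true. ✓
C is a knight, and the claim "it is false that F is a knave" is indeed true.
Since D is a knave, "exactly one of E and me is a knight" needs to be false, which holds.
E is a knave; "B is a knave exactly when A is a knight" is false, as required.
F is a knight, and the claim "if D is a knight then B is a knave" is indeed true.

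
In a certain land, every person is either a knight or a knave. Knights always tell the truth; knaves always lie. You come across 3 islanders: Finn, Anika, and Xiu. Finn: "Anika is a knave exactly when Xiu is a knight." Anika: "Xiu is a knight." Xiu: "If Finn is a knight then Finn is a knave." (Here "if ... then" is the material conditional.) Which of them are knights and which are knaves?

Finn is a knave, Anika is a knight, and Xiu is a knight.

Suppose Finn is a knight. Then Finn's statement "Anika is a knave exactly when Xiu is a knight" would have to be true. Checking the 4 ways to assign the others, none is consistent with every speaker.
(For instance, with Anika=knight, Xiu=knight, Finn's claim "Anika is a knave exactly when Xiu is a knight" comes out false where it would need to be true.)
So Finn must be a knave, making "Anika is a knave exactly when Xiu is a knight" false. Taking Finn=knave, Anika=knight, Xiu=knight, each remaining statement checks out:
  Anika (knight): "Xiu is a knight" — true. ✓
  Xiu (knight): "if Finn is a knight then Finn is a knave" — true. ✓
This is the unique consistent assignment.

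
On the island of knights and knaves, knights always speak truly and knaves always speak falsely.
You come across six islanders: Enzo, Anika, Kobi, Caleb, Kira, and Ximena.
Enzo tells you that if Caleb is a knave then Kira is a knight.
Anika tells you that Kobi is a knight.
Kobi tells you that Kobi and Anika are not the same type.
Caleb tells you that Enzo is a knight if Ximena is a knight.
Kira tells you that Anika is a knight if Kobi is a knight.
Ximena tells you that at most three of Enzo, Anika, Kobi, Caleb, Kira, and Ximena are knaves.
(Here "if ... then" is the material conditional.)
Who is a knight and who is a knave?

Knights: Enzo, Caleb, Kira, and Ximena. Knaves: Anika and Kobi.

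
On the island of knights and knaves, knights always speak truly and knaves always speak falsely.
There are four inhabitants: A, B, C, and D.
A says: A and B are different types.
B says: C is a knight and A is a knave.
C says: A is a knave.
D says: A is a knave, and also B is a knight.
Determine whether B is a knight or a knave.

B is a knave.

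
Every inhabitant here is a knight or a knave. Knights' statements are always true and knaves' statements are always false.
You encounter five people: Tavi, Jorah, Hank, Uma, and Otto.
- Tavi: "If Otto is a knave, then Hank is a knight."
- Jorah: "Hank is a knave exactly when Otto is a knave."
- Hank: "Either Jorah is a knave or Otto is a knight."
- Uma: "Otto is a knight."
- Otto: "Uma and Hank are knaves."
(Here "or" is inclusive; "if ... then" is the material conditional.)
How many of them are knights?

The unique consistent assignment is Tavi=knight, Jorah=knave, Hank=knight, Uma=knave, Otto=knave.
That has 2 knights.

2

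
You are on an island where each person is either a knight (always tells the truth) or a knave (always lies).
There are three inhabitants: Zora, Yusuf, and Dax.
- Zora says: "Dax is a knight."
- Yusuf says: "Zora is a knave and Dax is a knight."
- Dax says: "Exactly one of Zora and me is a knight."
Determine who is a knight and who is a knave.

Zora (knave): "Dax is a knight" — False. ✓
Yusuf (knave): "Zora is a knave and Dax is a knight" — False. ✓
Dax is a knave, so "exactly one of Zora and me is a knight" must be False — and it is.

Zora is a knave, Yusuf is a knave, and Dax is a knave.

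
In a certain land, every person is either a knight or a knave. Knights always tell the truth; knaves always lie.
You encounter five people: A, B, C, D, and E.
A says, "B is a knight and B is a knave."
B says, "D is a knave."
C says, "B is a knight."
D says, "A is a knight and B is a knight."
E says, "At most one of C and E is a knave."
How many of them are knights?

3

The unique consistent assignment is A=knave, B=knight, C=knight, D=knave, E=knight.
That has 3 knights.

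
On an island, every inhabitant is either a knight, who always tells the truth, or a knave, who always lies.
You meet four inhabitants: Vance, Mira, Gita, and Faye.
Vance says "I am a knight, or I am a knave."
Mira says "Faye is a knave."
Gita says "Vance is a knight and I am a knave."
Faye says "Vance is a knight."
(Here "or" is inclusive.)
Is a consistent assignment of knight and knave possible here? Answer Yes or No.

No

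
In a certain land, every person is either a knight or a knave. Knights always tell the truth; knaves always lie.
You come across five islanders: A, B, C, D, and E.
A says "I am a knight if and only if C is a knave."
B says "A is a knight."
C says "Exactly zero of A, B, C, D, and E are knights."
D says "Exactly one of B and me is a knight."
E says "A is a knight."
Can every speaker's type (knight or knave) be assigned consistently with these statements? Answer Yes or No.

Yes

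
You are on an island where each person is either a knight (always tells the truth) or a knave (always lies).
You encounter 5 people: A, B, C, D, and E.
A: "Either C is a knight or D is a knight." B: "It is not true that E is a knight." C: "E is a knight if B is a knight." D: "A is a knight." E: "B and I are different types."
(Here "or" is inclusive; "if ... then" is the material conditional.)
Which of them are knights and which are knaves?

A is a knight, B is a knave, C is a knight, D is a knight, and E is a knight.

A is a knight, so "either C is a knight or D is a knight" must be True — and it is.
B is a knave, and the claim "it is not true that E is a knight" is indeed False.
C is a knight, and the claim "E is a knight if B is a knight" is indeed True.
D is a knight, and the claim "A is a knight" is indeed True.
Since E is a knight, "B and I are different types" needs to be True, which holds.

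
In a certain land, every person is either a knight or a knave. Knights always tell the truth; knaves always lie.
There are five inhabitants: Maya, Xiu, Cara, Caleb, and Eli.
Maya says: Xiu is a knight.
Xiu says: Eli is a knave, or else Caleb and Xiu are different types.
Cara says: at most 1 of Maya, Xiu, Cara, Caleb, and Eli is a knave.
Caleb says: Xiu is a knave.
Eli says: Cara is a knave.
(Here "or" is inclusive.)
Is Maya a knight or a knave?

Maya is a knight.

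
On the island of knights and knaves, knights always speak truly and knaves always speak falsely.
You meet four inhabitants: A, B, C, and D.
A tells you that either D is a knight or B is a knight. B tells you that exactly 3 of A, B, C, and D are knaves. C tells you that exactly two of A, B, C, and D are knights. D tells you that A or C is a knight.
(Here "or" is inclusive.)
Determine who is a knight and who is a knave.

Since A is a knave, "either D is a knight or B is a knight" needs to be False, which holds.
B is a knave; "exactly 3 of A, B, C, and D are knaves" is False, as required.
C (knave): "exactly two of A, B, C, and D are knights" — False. ✓
D is a knave, and the claim "A or C is a knight" is indeed False.

Knights: none. Knaves: A, B, C, and D.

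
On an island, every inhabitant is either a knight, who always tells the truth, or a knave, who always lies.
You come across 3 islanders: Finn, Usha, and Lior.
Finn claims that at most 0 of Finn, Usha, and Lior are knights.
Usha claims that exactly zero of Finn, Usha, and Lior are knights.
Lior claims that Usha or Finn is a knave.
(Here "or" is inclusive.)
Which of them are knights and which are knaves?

Knights: Lior. Knaves: Finn and Usha.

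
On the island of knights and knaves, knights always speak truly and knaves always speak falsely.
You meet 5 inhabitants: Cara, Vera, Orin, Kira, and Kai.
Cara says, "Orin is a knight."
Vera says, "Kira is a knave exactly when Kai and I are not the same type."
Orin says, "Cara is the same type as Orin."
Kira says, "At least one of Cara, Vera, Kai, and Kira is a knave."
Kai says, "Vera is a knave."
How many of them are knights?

The unique consistent assignment is Cara=knight, Vera=knave, Orin=knight, Kira=knight, Kai=knight.
That has 4 knights.

4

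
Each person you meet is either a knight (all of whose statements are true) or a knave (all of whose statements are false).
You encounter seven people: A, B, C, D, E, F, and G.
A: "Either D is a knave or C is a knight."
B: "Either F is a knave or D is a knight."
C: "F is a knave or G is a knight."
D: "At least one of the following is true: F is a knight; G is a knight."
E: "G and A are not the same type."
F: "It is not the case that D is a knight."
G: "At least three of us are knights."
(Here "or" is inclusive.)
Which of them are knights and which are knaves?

A is a knight, B is a knight, C is a knight, D is a knight, E is a knave, F is a knave, and G is a knight.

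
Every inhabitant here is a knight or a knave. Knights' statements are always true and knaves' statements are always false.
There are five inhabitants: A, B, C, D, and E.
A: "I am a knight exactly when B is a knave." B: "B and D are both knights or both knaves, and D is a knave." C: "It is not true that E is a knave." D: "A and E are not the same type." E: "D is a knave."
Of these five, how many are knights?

The unique consistent assignment is A=knight, B=knave, C=knave, D=knight, E=knave.
That has 2 knights.

2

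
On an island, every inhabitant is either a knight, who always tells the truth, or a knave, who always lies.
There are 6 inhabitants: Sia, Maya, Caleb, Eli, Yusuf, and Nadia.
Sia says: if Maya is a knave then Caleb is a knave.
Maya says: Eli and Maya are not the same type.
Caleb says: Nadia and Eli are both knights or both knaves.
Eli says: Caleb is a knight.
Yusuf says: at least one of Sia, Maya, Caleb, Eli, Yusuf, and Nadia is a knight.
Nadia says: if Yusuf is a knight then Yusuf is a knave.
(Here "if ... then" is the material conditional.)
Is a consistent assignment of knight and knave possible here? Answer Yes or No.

No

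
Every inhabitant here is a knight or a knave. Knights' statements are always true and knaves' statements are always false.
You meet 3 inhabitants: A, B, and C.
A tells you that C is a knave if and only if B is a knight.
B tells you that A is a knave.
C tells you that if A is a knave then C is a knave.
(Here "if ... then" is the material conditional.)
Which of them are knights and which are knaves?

A is a knight, B is a knave, and C is a knight.

A is a knight, and the claim "C is a knave if and only if B is a knight" is indeed true.
B is a knave; "A is a knave" is False, as required.
As a knight, C's statement "if A is a knave then C is a knave" should be true; it is.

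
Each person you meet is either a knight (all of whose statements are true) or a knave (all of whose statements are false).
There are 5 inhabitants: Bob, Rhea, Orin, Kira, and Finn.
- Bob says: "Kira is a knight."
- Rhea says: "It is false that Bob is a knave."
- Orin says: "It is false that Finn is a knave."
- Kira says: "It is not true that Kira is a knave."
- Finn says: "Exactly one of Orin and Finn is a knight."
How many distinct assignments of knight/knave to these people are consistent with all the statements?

2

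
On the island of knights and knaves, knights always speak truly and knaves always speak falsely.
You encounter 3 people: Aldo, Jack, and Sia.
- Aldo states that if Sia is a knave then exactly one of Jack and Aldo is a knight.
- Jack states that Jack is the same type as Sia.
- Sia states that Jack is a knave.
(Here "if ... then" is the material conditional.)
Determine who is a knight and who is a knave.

As a knight, Aldo's statement "if Sia is a knave then exactly one of Jack and Aldo is a knight" should be True; it is.
Since Jack is a knave, "Jack is the same type as Sia" needs to be False, which holds.
Sia (knight): "Jack is a knave" — True. ✓

Aldo is a knight, Jack is a knave, and Sia is a knight.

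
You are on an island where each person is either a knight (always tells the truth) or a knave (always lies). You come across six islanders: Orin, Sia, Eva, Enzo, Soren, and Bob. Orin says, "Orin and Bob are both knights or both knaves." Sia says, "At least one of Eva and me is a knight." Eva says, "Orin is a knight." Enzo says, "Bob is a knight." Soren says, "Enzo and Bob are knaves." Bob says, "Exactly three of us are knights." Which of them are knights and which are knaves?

Knights: Sia, Enzo, and Bob. Knaves: Orin, Eva, and Soren.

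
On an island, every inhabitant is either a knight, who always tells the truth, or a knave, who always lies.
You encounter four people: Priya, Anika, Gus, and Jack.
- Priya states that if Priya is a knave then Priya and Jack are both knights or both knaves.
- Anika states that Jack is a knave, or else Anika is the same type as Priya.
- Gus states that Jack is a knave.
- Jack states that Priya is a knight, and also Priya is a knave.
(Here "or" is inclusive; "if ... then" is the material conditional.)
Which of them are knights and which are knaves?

Priya is a knight, Anika is a knight, Gus is a knight, and Jack is a knave.

Suppose Priya is a knave. Then Priya's statement "if Priya is a knave then Priya and Jack are both knights or both knaves" would have to be false. Checking the 8 ways to assign the others, none is consistent with every speaker.
(For instance, with Anika=knight, Gus=knight, Jack=knave, Priya's claim "if Priya is a knave then Priya and Jack are both knights or both knaves" comes out true where it would need to be false.)
So Priya must be a knight, making "if Priya is a knave then Priya and Jack are both knights or both knaves" true. Taking Priya=knight, Anika=knight, Gus=knight, Jack=knave, each remaining statement checks out:
  Anika (knight): "Jack is a knave, or else Anika is the same type as Priya" — true. ✓
  Gus (knight): "Jack is a knave" — true. ✓
  Jack (knave): "Priya is a knight, and also Priya is a knave" — false. ✓
This is the unique consistent assignment.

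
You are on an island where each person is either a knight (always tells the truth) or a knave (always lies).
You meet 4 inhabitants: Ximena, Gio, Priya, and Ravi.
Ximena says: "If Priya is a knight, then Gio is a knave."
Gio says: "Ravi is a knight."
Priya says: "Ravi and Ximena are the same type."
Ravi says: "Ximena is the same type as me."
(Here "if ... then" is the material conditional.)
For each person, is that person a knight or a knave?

Ximena is a knight; "if Priya is a knight, then Gio is a knave" is True, as required.
Gio is a knave, and the claim "Ravi is a knight" is indeed false.
Priya (knave): "Ravi and Ximena are the same type" — false. ✓
Ravi (knave): "Ximena is the same type as me" — false. ✓

Ximena is a knight, Gio is a knave, Priya is a knave, and Ravi is a knave.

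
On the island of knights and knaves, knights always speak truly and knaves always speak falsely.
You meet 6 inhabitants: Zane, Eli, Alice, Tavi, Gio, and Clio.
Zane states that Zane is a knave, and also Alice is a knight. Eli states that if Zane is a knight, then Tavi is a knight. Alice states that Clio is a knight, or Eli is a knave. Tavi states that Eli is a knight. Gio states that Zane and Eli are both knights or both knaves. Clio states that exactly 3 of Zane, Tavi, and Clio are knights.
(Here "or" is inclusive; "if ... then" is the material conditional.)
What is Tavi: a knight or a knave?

Tavi is a knight.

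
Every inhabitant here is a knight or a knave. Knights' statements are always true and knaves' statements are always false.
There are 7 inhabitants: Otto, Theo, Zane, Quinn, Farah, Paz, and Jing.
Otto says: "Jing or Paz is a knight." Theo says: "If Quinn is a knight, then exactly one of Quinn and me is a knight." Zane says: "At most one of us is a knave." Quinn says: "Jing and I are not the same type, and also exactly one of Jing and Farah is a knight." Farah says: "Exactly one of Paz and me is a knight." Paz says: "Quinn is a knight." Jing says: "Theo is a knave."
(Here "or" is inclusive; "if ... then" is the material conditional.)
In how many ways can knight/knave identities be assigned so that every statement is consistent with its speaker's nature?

Consistent assignments:
  Otto=knave, Theo=knight, Zane=knave, Quinn=knave, Farah=knight, Paz=knave, Jing=knave
  Otto=knave, Theo=knight, Zane=knave, Quinn=knave, Farah=knave, Paz=knave, Jing=knave

2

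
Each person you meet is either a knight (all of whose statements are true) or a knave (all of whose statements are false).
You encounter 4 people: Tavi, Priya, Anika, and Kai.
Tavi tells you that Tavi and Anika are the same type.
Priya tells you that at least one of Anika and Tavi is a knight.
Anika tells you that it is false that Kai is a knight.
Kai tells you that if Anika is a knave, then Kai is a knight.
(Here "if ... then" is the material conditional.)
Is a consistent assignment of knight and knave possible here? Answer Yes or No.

No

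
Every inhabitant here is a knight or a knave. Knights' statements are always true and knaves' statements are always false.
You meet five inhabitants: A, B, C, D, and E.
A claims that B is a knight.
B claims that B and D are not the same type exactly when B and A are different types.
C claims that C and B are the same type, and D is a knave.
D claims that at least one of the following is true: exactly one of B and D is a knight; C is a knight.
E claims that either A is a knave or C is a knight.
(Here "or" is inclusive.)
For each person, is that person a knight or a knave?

Suppose A is a knight. Then A's statement "B is a knight" would have to be true. Checking the 16 ways to assign the others, none is consistent with every speaker.
(For instance, with B=knave, C=knave, D=knight, E=knight, A's claim "B is a knight" comes out false where it would need to be true.)
So A must be a knave, making "B is a knight" false. Taking A=knave, B=knave, C=knave, D=knight, E=knight, each remaining statement checks out:
  B (knave): "B and D are not the same type exactly when B and A are different types" — false. ✓
  C (knave): "C and B are the same type, and D is a knave" — false. ✓
  D (knight): "at least one of the following is true: exactly one of B and D is a knight; C is a knight" — true. ✓
  E (knight): "either A is a knave or C is a knight" — true. ✓
This is the unique consistent assignment.

A is a knave, B is a knave, C is a knave, D is a knight, and E is a knight.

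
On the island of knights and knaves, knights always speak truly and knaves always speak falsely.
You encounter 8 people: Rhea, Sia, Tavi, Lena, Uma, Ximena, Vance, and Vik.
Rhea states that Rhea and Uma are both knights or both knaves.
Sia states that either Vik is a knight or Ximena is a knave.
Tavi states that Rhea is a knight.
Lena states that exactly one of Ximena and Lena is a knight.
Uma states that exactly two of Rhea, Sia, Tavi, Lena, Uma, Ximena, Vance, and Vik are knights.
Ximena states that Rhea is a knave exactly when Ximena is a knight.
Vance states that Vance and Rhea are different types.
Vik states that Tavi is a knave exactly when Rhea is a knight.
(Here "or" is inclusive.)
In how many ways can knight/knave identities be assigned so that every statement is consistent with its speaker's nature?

1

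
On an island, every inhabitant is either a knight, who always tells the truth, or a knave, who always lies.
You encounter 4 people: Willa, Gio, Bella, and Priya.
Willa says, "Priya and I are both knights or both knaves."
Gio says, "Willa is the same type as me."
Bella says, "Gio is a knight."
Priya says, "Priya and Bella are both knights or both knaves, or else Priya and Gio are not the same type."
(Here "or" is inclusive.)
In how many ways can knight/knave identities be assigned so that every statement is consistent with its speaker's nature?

2

Consistent assignments:
  Willa=knight, Gio=knight, Bella=knight, Priya=knight
  Willa=knight, Gio=knave, Bella=knave, Priya=knight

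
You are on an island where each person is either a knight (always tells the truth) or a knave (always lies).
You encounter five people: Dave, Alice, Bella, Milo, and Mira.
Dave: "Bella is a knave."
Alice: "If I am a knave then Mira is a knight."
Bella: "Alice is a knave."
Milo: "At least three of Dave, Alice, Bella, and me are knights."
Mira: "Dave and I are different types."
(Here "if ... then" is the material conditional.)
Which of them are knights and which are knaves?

Since Dave is a knave, "Bella is a knave" needs to be False, which holds.
Alice is a knave; "if I am a knave then Mira is a knight" is False, as required.
Since Bella is a knight, "Alice is a knave" needs to be true, which holds.
Since Milo is a knave, "at least three of Dave, Alice, Bella, and me are knights" needs to be False, which holds.
As a knave, Mira's statement "Dave and I are different types" should be False; it is.

Dave is a knave, Alice is a knave, Bella is a knight, Milo is a knave, and Mira is a knave.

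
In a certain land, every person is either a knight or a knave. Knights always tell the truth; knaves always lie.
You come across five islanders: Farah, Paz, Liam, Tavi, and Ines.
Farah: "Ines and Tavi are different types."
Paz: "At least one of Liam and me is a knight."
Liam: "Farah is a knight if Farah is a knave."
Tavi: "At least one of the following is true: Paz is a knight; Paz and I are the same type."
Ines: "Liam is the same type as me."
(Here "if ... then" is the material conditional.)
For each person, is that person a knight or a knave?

Farah is a knight, Paz is a knight, Liam is a knight, Tavi is a knight, and Ines is a knave.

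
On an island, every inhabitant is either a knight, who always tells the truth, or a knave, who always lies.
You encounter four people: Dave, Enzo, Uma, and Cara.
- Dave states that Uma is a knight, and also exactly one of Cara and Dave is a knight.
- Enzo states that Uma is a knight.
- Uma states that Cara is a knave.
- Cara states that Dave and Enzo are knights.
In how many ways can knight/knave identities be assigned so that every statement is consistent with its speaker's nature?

Consistent assignments:
  Dave=knave, Enzo=knight, Uma=knight, Cara=knave

1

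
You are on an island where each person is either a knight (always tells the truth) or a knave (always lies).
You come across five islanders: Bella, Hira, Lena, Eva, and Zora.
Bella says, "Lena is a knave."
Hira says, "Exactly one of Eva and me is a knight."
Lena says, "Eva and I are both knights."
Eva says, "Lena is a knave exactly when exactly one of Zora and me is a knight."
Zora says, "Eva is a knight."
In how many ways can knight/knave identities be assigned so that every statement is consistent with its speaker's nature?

Consistent assignments:
  Bella=knight, Hira=knight, Lena=knave, Eva=knave, Zora=knave
  Bella=knight, Hira=knave, Lena=knave, Eva=knave, Zora=knave

2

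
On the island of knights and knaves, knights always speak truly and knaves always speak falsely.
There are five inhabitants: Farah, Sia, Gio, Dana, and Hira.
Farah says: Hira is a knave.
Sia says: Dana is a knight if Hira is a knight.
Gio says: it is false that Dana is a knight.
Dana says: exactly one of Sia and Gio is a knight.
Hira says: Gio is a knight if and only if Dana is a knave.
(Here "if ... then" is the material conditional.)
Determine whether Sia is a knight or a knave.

Sia is a knight.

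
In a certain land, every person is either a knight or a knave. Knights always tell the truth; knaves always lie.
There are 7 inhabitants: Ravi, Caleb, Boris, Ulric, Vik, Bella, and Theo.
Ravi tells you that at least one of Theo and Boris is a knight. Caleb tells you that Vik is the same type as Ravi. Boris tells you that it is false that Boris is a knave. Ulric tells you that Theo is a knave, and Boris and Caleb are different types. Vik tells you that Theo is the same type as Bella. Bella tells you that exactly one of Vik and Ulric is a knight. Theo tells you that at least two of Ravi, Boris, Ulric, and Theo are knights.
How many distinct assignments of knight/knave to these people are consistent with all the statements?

5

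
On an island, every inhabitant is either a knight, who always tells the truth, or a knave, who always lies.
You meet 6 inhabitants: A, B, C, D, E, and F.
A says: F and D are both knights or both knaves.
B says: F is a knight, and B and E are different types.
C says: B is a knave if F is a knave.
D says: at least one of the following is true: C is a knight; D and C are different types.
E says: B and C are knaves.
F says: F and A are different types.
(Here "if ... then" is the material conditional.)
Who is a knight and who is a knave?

A is a knave, B is a knave, C is a knight, D is a knight, E is a knave, and F is a knave.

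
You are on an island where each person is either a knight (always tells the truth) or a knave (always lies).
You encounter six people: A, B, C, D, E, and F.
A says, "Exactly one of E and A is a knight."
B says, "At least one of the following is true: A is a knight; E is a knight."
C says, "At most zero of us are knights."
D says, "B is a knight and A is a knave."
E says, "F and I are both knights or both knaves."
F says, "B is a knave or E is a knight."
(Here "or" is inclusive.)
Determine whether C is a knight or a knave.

C is a knave.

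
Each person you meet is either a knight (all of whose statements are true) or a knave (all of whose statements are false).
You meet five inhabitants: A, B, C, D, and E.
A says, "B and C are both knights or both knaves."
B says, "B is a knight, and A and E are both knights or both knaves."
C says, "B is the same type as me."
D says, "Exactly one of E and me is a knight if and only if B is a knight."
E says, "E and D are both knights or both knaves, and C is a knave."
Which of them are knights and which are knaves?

A is a knave, B is a knight, C is a knave, D is a knight, and E is a knave.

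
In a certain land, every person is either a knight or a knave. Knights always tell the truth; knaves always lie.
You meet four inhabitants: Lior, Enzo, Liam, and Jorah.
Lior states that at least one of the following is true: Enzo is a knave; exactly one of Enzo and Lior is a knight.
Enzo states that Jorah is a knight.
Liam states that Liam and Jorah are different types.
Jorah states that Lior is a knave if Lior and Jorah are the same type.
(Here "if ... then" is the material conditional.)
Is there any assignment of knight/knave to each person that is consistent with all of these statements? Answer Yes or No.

Checking all 16 assignments, each has at least one speaker whose statement's truth value contradicts their type.

No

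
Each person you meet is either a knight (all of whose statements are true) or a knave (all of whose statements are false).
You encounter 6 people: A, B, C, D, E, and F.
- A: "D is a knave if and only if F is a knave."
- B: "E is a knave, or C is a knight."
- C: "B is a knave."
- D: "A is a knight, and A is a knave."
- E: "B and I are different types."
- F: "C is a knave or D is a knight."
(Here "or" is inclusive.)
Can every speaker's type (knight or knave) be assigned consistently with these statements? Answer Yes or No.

No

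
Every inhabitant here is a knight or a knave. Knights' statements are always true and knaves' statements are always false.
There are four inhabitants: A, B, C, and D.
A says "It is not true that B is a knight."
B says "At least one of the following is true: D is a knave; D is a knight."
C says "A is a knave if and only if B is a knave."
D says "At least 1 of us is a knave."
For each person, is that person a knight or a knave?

Knights: B and D. Knaves: A and C.

Suppose A is a knight. Then A's statement "it is not true that B is a knight" would have to be true. Checking the 8 ways to assign the others, none is consistent with every speaker.
(For instance, with B=knight, C=knave, D=knight, A's claim "it is not true that B is a knight" comes out false where it would need to be true.)
So A must be a knave, making "it is not true that B is a knight" false. Taking A=knave, B=knight, C=knave, D=knight, each remaining statement checks out:
  B (knight): "at least one of the following is true: D is a knave; D is a knight" — true. ✓
  C (knave): "A is a knave if and only if B is a knave" — false. ✓
  D (knight): "at least 1 of us is a knave" — true. ✓
This is the unique consistent assignment.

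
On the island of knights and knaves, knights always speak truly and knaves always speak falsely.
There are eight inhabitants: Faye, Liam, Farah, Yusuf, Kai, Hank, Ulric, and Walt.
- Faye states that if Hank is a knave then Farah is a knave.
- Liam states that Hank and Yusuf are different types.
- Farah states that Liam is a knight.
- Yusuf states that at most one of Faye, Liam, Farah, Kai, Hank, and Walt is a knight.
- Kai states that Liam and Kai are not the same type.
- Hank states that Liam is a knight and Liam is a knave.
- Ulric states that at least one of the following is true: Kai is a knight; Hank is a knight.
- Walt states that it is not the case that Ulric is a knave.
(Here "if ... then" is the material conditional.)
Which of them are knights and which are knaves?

Faye is a knight, Liam is a knave, Farah is a knave, Yusuf is a knave, Kai is a knight, Hank is a knave, Ulric is a knight, and Walt is a knight.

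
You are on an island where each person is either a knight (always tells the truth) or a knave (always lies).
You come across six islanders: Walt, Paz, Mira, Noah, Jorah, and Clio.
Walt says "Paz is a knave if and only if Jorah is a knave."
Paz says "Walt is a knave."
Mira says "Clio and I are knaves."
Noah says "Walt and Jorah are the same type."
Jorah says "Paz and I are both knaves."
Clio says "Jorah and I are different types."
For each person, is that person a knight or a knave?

Knights: Paz, Noah, and Clio. Knaves: Walt, Mira, and Jorah.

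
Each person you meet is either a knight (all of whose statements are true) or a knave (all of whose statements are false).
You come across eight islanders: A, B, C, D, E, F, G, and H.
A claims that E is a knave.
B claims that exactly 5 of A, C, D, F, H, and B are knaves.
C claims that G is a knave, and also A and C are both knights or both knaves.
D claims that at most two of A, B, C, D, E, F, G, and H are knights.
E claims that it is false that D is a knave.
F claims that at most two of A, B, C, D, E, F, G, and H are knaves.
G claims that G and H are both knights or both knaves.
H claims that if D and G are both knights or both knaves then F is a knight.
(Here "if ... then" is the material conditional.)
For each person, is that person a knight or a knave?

A is a knight, B is a knave, C is a knave, D is a knave, E is a knave, F is a knave, G is a knight, and H is a knight.

Since A is a knight, "E is a knave" needs to be true, which holds.
B is a knave, so "exactly 5 of A, C, D, F, H, and B are knaves" must be False — and it is.
As a knave, C's statement "G is a knave, and also A and C are both knights or both knaves" should be False; it is.
Since D is a knave, "at most two of A, B, C, D, E, F, G, and H are knights" needs to be False, which holds.
E is a knave; "it is false that D is a knave" is False, as required.
F is a knave, and the claim "at most two of A, B, C, D, E, F, G, and H are knaves" is indeed False.
G is a knight, so "G and H are both knights or both knaves" must be true — and it is.
H is a knight, so "if D and G are both knights or both knaves then F is a knight" must be true — and it is.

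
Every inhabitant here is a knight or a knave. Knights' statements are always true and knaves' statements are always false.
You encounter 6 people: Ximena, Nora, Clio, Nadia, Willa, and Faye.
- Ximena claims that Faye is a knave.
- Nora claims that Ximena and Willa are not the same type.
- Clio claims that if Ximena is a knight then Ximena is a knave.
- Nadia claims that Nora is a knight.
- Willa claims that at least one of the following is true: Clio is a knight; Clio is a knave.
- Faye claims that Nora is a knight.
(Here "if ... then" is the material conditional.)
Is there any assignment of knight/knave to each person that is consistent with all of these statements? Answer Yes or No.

Yes

One consistent assignment: Ximena=knight, Nora=knave, Clio=knave, Nadia=knave, Willa=knight, Faye=knave.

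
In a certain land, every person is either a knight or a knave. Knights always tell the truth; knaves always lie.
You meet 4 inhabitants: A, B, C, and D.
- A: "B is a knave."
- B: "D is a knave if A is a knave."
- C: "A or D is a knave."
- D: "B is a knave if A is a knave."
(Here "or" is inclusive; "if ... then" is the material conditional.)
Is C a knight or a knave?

C is a knight.

Consistent assignments: {A=knave, B=knight, C=knight, D=knave}
In every consistent assignment, C is a knight.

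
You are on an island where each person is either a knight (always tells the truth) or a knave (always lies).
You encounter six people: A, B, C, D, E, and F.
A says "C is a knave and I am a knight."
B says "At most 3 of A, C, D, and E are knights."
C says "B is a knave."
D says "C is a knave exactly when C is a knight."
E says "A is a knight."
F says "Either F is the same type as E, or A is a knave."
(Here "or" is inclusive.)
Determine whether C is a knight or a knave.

C is a knave.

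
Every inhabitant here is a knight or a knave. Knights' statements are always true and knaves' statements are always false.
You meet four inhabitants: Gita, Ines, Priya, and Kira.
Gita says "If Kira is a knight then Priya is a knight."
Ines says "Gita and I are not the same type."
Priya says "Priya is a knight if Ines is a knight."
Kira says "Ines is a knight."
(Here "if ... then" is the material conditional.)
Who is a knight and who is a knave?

Gita (knave): "if Kira is a knight then Priya is a knight" — False. ✓
Ines is a knight; "Gita and I are not the same type" is True, as required.
As a knave, Priya's statement "Priya is a knight if Ines is a knight" should be False; it is.
Since Kira is a knight, "Ines is a knight" needs to be True, which holds.

Gita is a knave, Ines is a knight, Priya is a knave, and Kira is a knight.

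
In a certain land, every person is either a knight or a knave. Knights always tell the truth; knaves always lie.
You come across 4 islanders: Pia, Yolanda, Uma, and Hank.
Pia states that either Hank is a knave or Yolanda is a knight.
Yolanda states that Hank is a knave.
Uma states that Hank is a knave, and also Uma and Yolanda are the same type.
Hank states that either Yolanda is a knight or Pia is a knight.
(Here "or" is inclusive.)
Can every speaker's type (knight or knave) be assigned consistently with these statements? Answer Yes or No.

No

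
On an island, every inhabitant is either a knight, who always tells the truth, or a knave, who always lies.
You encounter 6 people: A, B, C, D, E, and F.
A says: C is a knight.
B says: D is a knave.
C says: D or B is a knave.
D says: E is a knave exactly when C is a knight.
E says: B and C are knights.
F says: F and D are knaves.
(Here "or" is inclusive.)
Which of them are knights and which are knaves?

Knights: A, C, and D. Knaves: B, E, and F.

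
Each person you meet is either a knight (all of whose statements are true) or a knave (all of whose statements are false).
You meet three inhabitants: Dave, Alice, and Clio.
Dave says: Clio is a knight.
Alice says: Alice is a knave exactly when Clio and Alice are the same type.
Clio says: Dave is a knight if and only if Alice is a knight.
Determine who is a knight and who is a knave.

Dave is a knave; "Clio is a knight" is False, as required.
Alice (knight): "Alice is a knave exactly when Clio and Alice are the same type" — true. ✓
Clio is a knave; "Dave is a knight if and only if Alice is a knight" is False, as required.

Dave is a knave, Alice is a knight, and Clio is a knave.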